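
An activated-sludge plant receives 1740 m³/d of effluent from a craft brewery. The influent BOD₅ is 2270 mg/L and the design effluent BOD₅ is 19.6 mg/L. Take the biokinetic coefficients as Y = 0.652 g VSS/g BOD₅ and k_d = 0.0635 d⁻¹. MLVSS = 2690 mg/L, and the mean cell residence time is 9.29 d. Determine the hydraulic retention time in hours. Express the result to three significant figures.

Steady-state biomass mass balance: V·X·(1 + k_d·θ_c) = Y·Q·(S₀ − S)·θ_c, so V = 0.652 × 1740 × (2270 − 19.6) × 9.29 / [2690 × (1 + 0.0635 × 9.29)] = 2.37×10^7 / 4277 = 5546 m³.
Hydraulic retention time τ = V/Q = 5546 / 1740 = 3.187 d = 76.49 h.

τ ≈ 76.5 h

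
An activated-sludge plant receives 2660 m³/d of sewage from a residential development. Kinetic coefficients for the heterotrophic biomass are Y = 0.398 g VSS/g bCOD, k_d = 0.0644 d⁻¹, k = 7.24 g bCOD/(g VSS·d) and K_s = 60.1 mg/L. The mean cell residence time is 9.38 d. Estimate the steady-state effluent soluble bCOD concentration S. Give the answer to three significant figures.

S ≈ 3.79 mg/L

From the Monod/SRT balance for a CMAS, S = K_s·(1+k_d θ_c)/[θ_c·(Y k − k_d) − 1] = 60.1 × (1 + 0.0644 × 9.38) / [9.38 × (0.398 × 7.24 − 0.0644) − 1] = 96.40 / 25.42 = 3.792 mg/L.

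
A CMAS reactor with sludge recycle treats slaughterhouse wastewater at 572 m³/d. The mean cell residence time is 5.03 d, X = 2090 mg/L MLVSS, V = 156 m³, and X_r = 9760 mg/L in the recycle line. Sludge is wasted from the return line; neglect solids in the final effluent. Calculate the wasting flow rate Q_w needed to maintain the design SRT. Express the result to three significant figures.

Q_w ≈ 6.64 m³/d

θ_c = V·X/(Q_w·X_r) when wasting from the recycle, so Q_w = V·X/(θ_c·X_r) = 156.0 × 2090 / (5.03 × 9760) = 6.641 m³/d.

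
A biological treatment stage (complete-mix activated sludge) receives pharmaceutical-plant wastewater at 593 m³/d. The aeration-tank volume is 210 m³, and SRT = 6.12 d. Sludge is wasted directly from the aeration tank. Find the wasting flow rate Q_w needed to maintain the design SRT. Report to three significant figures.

Q_w ≈ 34.3 m³/d

For wasting at MLVSS concentration, Q_w = V/θ_c = 210.0/6.12 = 34.31 m³/d.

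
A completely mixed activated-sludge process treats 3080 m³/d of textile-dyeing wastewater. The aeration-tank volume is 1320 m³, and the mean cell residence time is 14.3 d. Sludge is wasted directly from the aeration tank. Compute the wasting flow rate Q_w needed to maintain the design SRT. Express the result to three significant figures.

With mixed-liquor wasting, θ_c = V/Q_w, so Q_w = V/θ_c = 1320/14.3 = 92.31 m³/d.

Q_w ≈ 92.3 m³/d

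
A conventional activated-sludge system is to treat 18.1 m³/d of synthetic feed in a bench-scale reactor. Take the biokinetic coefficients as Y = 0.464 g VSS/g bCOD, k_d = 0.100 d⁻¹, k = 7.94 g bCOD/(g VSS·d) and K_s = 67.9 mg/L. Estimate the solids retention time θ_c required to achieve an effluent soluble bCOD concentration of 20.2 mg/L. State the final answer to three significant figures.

θ_c ≈ 1.34 d

Specific growth rate at S = 20.2 mg/L: μ = YkS/(K_s+S) = 0.464·7.94·20.2/(67.9+20.2) = 0.8447 d⁻¹.
θ_c = 1/(μ − k_d) = 1/(0.8447 − 0.100) = 1/0.7447 = 1.343 d.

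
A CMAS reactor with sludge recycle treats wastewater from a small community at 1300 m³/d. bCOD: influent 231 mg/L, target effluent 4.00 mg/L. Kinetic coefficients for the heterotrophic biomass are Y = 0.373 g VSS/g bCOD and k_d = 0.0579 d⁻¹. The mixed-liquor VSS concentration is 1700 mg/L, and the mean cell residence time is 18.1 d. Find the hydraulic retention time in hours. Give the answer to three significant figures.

Steady-state biomass mass balance: V·X·(1 + k_d·θ_c) = Y·Q·(S₀ − S)·θ_c, so V = 0.373 × 1300 × (231 − 4.00) × 18.1 / [1700 × (1 + 0.0579 × 18.1)] = 1.99×10^6 / 3482 = 572.2 m³.
HRT = V/Q = 572.2 m³ / 1300 m³·d⁻¹ = 0.4402 d × 24 = 10.56 h.

τ ≈ 10.6 h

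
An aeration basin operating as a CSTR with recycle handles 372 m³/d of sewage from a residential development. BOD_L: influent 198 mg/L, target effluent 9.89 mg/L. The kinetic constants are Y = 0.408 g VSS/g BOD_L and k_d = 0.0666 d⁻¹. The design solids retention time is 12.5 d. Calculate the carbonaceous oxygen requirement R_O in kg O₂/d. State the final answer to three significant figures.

R_O ≈ 47.9 kg O₂/d

Correct the yield for decay: Y_obs = Y/(1 + k_d θ_c) = 0.408 / (1 + 0.0666 × 12.5) = 0.408 / 1.833 = 0.2226.
Mass of BOD_L removed per day: Q(S₀ − S) = 372 × 188.1 g/m³ = 69.98 kg/d.
Net sludge production P_X = 0.2226 × 69.98 = 15.58 kg VSS/d.
R_O = Q·(S₀ − S) − 1.42·P_X = 69.98 − 1.42 × 15.58 = 47.85 kg O₂/d.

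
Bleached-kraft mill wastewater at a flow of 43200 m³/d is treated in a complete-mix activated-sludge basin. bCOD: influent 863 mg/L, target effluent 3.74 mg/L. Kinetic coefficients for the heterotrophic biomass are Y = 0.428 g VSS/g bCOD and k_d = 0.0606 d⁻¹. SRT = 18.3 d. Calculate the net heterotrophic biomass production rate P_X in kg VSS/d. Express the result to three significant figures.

P_X ≈ 7530 kg VSS/d

Correct the yield for decay: Y_obs = Y/(1 + k_d θ_c) = 0.428 / (1 + 0.0606 × 18.3) = 0.428 / 2.109 = 0.2029.
Q·(S₀ − S) = 43200 × (863 − 3.74) × 10⁻³ = 37120 kg/d removed.
Biomass produced: P_X = Y_obs·Q·ΔS = 0.2029 × 37120 ≈ 7533 kg VSS/d.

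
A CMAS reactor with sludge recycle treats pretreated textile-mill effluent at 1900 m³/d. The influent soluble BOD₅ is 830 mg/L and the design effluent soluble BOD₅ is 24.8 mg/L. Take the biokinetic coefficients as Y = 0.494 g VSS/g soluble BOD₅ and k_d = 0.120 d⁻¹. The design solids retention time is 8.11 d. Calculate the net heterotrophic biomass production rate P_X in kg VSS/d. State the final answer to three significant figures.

Correct the yield for decay: Y_obs = Y/(1 + k_d θ_c) = 0.494 / (1 + 0.120 × 8.11) = 0.494 / 1.973 = 0.2504.
Q·(S₀ − S) = 1900 × (830 − 24.8) × 10⁻³ = 1530 kg/d removed.
Net biomass production P_X = Y_obs × Q·(S₀ − S) = 0.2504 × 1530 = 383.0 kg VSS/d.

P_X ≈ 383 kg VSS/d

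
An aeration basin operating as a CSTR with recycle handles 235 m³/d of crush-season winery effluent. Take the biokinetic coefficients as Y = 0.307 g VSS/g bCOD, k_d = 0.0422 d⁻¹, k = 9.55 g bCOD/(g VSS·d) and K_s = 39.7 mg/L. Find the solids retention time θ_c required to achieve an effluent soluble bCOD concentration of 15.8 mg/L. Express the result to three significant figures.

θ_c ≈ 1.26 d

From 1/θ_c = Y·k·S/(K_s + S) − k_d: Y·k·S/(K_s+S) = 0.307 × 9.55 × 15.8 / (39.7 + 15.8) = 0.8347 d⁻¹.
Then 1/θ_c = μ − k_d = 0.8347 − 0.0422 = 0.7925 d⁻¹, giving θ_c = 1.262 d.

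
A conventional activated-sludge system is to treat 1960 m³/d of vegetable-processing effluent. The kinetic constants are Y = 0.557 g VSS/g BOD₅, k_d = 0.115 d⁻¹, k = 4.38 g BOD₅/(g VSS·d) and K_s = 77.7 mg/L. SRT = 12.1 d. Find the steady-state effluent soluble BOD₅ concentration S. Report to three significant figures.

S ≈ 6.85 mg/L

From the Monod/SRT balance for a CMAS, S = K_s·(1+k_d θ_c)/[θ_c·(Y k − k_d) − 1] = 77.7 × (1 + 0.115 × 12.1) / [12.1 × (0.557 × 4.38 − 0.115) − 1] = 185.8 / 27.13 = 6.850 mg/L.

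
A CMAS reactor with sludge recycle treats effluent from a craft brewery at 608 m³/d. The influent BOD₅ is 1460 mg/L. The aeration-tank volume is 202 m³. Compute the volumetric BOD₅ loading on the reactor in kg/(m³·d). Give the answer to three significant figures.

L_v ≈ 4.39 kg BOD₅/(m³·d)

Applied BOD₅ load per unit volume = Q·S₀/V = (608 × 1460/1000)/202.0 = 4.394 kg BOD₅·m⁻³·d⁻¹.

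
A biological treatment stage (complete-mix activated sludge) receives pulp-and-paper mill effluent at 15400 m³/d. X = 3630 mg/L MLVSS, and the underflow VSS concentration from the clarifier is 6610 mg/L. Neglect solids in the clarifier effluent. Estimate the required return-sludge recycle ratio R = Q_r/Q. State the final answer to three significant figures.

Mass balance around the secondary clarifier (neglecting effluent solids): R = X / (X_r − X) = 3630 / (6610 − 3630) = 1.218.

R ≈ 1.22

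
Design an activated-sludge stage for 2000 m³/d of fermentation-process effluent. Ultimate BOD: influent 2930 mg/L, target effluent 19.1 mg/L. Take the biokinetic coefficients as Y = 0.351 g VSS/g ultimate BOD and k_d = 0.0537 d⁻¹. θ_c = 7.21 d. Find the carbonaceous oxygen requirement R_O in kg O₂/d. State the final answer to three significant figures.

R_O ≈ 3730 kg O₂/d

Correct the yield for decay: Y_obs = Y/(1 + k_d θ_c) = 0.351 / (1 + 0.0537 × 7.21) = 0.351 / 1.387 = 0.2530.
Substrate removed = Q·(S₀ − S) = 2000 m³/d × (2930 − 19.1) g/m³ = 5.82×10^6 g/d = 5822 kg/d.
Biomass synthesised: P_X = Y_obs × 5822 = 1473 kg VSS/d.
R_O = Q·(S₀ − S) − 1.42·P_X = 5822 − 1.42 × 1473 = 3730 kg O₂/d.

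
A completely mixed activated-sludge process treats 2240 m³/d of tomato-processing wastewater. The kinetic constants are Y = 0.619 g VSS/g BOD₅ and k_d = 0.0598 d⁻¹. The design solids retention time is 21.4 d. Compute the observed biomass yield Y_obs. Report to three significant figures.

Y_obs ≈ 0.272 g VSS/g BOD₅

Y_obs = Y / (1 + k_d θ_c) = 0.619 / (1 + 0.0598 × 21.4) = 0.619 / 2.280 = 0.2715.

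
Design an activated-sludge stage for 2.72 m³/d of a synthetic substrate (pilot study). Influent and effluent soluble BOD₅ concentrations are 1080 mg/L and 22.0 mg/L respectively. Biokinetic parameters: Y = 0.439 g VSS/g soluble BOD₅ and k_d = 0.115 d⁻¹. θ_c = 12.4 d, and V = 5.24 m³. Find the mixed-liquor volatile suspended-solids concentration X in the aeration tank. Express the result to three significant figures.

X ≈ 1230 mg/L

Solving the biomass balance for X: X = Y Q (S₀−S) θ_c / [V (1+k_d θ_c)] = 0.439 × 2.72 × (1080 − 22.0) × 12.4 / [5.24 × (1 + 0.115 × 12.4)] = 1232 mg/L.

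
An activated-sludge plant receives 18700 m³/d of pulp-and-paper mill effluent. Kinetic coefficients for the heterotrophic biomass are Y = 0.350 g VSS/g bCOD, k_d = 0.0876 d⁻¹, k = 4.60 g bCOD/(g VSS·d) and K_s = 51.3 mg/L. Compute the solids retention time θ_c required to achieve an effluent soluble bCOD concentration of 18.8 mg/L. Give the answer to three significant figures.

Specific growth rate at S = 18.8 mg/L: μ = YkS/(K_s+S) = 0.350·4.60·18.8/(51.3+18.8) = 0.4318 d⁻¹.
Then 1/θ_c = μ − k_d = 0.4318 − 0.0876 = 0.3442 d⁻¹, giving θ_c = 2.905 d.

θ_c ≈ 2.91 d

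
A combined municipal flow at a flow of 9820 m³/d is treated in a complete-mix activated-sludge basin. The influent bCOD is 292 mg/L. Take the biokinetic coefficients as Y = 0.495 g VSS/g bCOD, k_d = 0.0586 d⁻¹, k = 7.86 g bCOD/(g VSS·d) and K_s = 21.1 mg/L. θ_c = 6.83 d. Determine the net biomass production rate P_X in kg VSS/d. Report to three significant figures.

Effluent substrate depends only on kinetics and SRT: S = K_s(1 + k_d θ_c) / [θ_c(Yk − k_d) − 1] = 21.1 × (1 + 0.0586 × 6.83) / [6.83 × (0.495 × 7.86 − 0.0586) − 1] = 29.55 / 25.17 = 1.174 mg/L.
Correct the yield for decay: Y_obs = Y/(1 + k_d θ_c) = 0.495 / (1 + 0.0586 × 6.83) = 0.495 / 1.400 = 0.3535.
Substrate removed = Q·(S₀ − S) = 9820 m³/d × (292 − 1.17) g/m³ = 2.86×10^6 g/d = 2856 kg/d.
Net biomass production P_X = Y_obs × Q·(S₀ − S) = 0.3535 × 2856 = 1010 kg VSS/d.

P_X ≈ 1010 kg VSS/d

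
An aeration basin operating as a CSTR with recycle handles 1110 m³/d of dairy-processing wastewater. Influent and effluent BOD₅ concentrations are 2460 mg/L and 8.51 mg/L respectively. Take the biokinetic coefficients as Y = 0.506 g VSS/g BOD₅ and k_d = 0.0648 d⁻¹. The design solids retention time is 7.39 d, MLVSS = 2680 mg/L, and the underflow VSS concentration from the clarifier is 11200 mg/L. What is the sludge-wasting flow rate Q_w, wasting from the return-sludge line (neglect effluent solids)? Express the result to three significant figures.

Q_w ≈ 83.1 m³/d

Steady-state biomass mass balance: V·X·(1 + k_d·θ_c) = Y·Q·(S₀ − S)·θ_c, so V = 0.506 × 1110 × (2460 − 8.51) × 7.39 / [2680 × (1 + 0.0648 × 7.39)] = 1.02×10^7 / 3963 = 2567 m³.
θ_c = V·X/(Q_w·X_r) when wasting from the recycle, so Q_w = V·X/(θ_c·X_r) = 2567 × 2680 / (7.39 × 11200) = 83.13 m³/d.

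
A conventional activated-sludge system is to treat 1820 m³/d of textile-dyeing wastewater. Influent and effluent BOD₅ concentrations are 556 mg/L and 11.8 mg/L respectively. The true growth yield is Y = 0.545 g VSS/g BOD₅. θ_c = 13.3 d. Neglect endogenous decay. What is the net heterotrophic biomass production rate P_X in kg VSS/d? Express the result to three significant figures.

No decay correction is needed, so Y_obs = Y = 0.545.
Mass of BOD₅ removed per day: Q(S₀ − S) = 1820 × 544.2 g/m³ = 990.4 kg/d.
Net biomass production P_X = Y_obs × Q·(S₀ − S) = 0.5450 × 990.4 = 539.8 kg VSS/d.

P_X ≈ 540 kg VSS/d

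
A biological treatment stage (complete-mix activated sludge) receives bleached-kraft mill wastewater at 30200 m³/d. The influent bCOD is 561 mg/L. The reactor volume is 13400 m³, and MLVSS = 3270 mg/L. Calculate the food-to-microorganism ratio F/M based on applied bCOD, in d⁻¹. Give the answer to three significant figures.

Food-to-microorganism ratio F/M = Q S₀ / (V X) = 30200 × 561 / (13400 × 3270) = 0.3866 d⁻¹.

F/M ≈ 0.387 d⁻¹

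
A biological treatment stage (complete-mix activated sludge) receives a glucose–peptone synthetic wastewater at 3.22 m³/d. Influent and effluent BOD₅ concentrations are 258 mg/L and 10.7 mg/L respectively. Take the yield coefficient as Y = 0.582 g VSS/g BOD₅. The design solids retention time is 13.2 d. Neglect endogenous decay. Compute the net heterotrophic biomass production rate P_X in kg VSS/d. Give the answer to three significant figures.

Since k_d ≈ 0, Y_obs = Y = 0.582 g VSS/g BOD₅.
Q·(S₀ − S) = 3.22 × (258 − 10.7) × 10⁻³ = 0.7963 kg/d removed.
P_X = Y_obs · Q(S₀ − S) = 0.5820 × 0.7963 = 0.4635 kg VSS/d.

P_X ≈ 0.463 kg VSS/d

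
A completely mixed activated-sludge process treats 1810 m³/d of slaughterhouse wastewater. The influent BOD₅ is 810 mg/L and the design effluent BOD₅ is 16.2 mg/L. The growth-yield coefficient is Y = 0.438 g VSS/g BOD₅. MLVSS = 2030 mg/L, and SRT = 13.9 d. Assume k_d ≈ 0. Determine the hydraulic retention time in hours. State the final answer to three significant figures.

τ ≈ 57.1 h

V·X = Y·Q·ΔS·θ_c gives V = 0.438 × 1810 × (810 − 16.2) × 13.9 / 2030 = 4309 m³.
Hydraulic retention time τ = V/Q = 4309 / 1810 = 2.381 d = 57.14 h.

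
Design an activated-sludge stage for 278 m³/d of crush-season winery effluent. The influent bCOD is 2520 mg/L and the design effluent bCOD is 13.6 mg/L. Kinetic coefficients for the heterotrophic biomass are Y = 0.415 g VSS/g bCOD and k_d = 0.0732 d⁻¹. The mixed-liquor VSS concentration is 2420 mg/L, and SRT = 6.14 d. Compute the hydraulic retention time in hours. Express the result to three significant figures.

From the SRT design equation V = Y Q (S₀−S) θ_c / [X (1 + k_d θ_c)] = 0.415 × 278 × (2520 − 13.6) × 6.14 / [2420 × (1 + 0.0732 × 6.14)] = 1.78×10^6 / 3508 = 506.2 m³.
Hydraulic retention time τ = V/Q = 506.2 / 278 = 1.821 d = 43.70 h.

τ ≈ 43.7 h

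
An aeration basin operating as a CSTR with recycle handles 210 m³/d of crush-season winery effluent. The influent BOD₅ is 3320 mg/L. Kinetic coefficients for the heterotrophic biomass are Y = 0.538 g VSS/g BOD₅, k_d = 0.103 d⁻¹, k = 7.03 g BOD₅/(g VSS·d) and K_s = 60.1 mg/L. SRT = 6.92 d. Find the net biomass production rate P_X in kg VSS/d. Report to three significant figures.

P_X ≈ 219 kg VSS/d

Effluent substrate depends only on kinetics and SRT: S = K_s(1 + k_d θ_c) / [θ_c(Yk − k_d) − 1] = 60.1 × (1 + 0.103 × 6.92) / [6.92 × (0.538 × 7.03 − 0.103) − 1] = 102.9 / 24.46 = 4.208 mg/L.
Y_obs = Y / (1 + k_d θ_c) = 0.538 / (1 + 0.103 × 6.92) = 0.538 / 1.713 = 0.3141.
Substrate removed = Q·(S₀ − S) = 210 m³/d × (3320 − 4.21) g/m³ = 6.96×10^5 g/d = 696.3 kg/d.
Net biomass production P_X = Y_obs × Q·(S₀ − S) = 0.3141 × 696.3 = 218.7 kg VSS/d.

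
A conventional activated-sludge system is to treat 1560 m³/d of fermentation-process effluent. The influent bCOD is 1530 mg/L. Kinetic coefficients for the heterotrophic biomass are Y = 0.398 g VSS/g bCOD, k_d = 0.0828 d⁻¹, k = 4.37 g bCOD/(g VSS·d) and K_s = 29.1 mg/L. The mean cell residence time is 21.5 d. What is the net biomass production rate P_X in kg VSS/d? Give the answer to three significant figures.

For a completely mixed reactor with recycle the Lawrence–McCarty relation gives S = K_s·(1 + k_d·θ_c) / [θ_c·(Y·k − k_d) − 1] = 29.1 × (1 + 0.0828 × 21.5) / [21.5 × (0.398 × 4.37 − 0.0828) − 1] = 80.90 / 34.61 = 2.337 mg/L.
Y_obs = Y / (1 + k_d θ_c) = 0.398 / (1 + 0.0828 × 21.5) = 0.398 / 2.780 = 0.1432.
ΔS = 1530 − 2.34 = 1528 mg/L, so the substrate removal rate is 1560 × 1528/1000 = 2383 kg bCOD/d.
Biomass produced: P_X = Y_obs·Q·ΔS = 0.1432 × 2383 ≈ 341.2 kg VSS/d.

P_X ≈ 341 kg VSS/d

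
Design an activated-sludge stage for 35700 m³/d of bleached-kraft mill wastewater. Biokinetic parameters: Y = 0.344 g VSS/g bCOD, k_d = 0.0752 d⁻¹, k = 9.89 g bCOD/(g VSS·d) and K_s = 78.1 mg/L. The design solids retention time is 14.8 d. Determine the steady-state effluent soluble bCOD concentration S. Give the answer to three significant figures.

For a completely mixed reactor with recycle the Lawrence–McCarty relation gives S = K_s·(1 + k_d·θ_c) / [θ_c·(Y·k − k_d) − 1] = 78.1 × (1 + 0.0752 × 14.8) / [14.8 × (0.344 × 9.89 − 0.0752) − 1] = 165.0 / 48.24 = 3.421 mg/L.

S ≈ 3.42 mg/L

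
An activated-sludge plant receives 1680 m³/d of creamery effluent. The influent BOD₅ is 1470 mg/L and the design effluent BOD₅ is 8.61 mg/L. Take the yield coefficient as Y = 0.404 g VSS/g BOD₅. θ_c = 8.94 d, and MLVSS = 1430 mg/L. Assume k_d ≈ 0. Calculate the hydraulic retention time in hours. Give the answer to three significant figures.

V·X = Y·Q·ΔS·θ_c gives V = 0.404 × 1680 × (1470 − 8.61) × 8.94 / 1430 = 6201 m³.
Hydraulic retention time τ = V/Q = 6201 / 1680 = 3.691 d = 88.59 h.

τ ≈ 88.6 h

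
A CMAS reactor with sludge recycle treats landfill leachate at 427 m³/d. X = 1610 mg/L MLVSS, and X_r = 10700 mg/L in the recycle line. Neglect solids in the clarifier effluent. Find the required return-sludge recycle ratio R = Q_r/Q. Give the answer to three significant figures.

R ≈ 0.177

Mass balance around the secondary clarifier (neglecting effluent solids): R = X / (X_r − X) = 1610 / (10700 − 1610) = 0.1771.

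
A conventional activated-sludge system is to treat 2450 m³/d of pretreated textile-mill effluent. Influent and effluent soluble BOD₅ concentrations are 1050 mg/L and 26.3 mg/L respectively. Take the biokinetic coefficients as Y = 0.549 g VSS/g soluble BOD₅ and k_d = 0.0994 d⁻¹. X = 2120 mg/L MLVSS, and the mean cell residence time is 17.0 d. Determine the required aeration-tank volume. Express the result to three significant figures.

V ≈ 4100 m³

Rearranging the biomass balance for a CMAS with decay, V = Y·Q·ΔS·θ_c / [X·(1+k_d θ_c)] = 0.549 × 2450 × (1050 − 26.3) × 17.0 / [2120 × (1 + 0.0994 × 17.0)] = 2.34×10^7 / 5702 = 4105 m³.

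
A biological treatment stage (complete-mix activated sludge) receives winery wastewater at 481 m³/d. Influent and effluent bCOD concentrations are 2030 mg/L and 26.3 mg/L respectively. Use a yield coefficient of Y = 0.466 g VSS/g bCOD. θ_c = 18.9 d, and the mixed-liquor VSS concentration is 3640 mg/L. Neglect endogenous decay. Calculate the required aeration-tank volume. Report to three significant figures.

V ≈ 2330 m³

V·X = Y·Q·ΔS·θ_c gives V = 0.466 × 481 × (2030 − 26.3) × 18.9 / 3640 = 2332 m³.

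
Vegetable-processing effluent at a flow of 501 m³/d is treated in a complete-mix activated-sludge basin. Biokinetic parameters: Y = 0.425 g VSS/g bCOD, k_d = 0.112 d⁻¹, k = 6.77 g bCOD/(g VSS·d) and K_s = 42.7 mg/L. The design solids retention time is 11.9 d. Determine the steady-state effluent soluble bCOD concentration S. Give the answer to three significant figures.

S ≈ 3.12 mg/L

From the Monod/SRT balance for a CMAS, S = K_s·(1+k_d θ_c)/[θ_c·(Y k − k_d) − 1] = 42.7 × (1 + 0.112 × 11.9) / [11.9 × (0.425 × 6.77 − 0.112) − 1] = 99.61 / 31.91 = 3.122 mg/L.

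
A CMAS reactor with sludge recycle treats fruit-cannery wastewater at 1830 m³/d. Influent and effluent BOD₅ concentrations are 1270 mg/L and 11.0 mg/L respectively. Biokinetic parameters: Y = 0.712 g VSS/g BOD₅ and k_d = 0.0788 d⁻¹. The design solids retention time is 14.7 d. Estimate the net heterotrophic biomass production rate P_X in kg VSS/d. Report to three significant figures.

Correct the yield for decay: Y_obs = Y/(1 + k_d θ_c) = 0.712 / (1 + 0.0788 × 14.7) = 0.712 / 2.158 = 0.3299.
ΔS = 1270 − 11.0 = 1259 mg/L, so the substrate removal rate is 1830 × 1259/1000 = 2304 kg BOD₅/d.
P_X = Y_obs · Q(S₀ − S) = 0.3299 × 2304 = 760.0 kg VSS/d.

P_X ≈ 760 kg VSS/d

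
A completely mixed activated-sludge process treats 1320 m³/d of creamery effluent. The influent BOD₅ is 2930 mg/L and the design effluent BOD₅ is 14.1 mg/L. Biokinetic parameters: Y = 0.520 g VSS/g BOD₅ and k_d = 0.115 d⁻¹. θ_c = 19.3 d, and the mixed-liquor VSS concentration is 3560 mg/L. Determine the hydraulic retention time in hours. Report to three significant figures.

τ ≈ 61.3 h

Rearranging the biomass balance for a CMAS with decay, V = Y·Q·ΔS·θ_c / [X·(1+k_d θ_c)] = 0.520 × 1320 × (2930 − 14.1) × 19.3 / [3560 × (1 + 0.115 × 19.3)] = 3.86×10^7 / 11461 = 3370 m³.
HRT = V/Q = 3370 m³ / 1320 m³·d⁻¹ = 2.553 d × 24 = 61.28 h.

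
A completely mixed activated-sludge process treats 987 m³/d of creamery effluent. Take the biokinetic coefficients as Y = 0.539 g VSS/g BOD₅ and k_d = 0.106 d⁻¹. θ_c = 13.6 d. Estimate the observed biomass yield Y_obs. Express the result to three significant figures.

Correct the yield for decay: Y_obs = Y/(1 + k_d θ_c) = 0.539 / (1 + 0.106 × 13.6) = 0.539 / 2.442 = 0.2208.

Y_obs ≈ 0.221 g VSS/g BOD₅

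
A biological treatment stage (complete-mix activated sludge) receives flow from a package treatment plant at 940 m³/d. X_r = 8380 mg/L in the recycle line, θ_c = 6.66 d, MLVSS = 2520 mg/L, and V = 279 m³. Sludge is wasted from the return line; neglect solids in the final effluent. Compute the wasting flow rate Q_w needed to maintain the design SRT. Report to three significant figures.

Wasting from the return line (neglecting effluent solids): Q_w = V·X / (θ_c·X_r) = 279.0 × 2520 / (6.66 × 8380) = 12.60 m³/d.

Q_w ≈ 12.6 m³/d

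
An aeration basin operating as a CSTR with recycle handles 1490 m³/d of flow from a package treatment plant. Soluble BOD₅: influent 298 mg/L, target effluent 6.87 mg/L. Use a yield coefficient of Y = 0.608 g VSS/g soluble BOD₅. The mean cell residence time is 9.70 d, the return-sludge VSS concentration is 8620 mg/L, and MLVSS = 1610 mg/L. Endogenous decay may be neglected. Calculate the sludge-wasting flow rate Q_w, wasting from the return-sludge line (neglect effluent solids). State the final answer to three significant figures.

Biomass mass balance (decay neglected): V·X = Y·Q·(S₀ − S)·θ_c, so V = 0.608 × 1490 × (298 − 6.87) × 9.70 / 1610 = 1589 m³.
Q_w = (V·X)/(θ_c X_r) = 1589 × 1610 / (9.70 × 8620) = 30.60 m³/d.

Q_w ≈ 30.6 m³/d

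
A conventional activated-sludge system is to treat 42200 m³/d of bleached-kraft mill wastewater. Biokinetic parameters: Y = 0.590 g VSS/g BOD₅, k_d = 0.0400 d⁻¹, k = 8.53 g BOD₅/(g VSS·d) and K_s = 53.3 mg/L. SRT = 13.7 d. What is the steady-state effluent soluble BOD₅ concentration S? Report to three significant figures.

From the Monod/SRT balance for a CMAS, S = K_s·(1+k_d θ_c)/[θ_c·(Y k − k_d) − 1] = 53.3 × (1 + 0.0400 × 13.7) / [13.7 × (0.590 × 8.53 − 0.0400) − 1] = 82.51 / 67.40 = 1.224 mg/L.

S ≈ 1.22 mg/L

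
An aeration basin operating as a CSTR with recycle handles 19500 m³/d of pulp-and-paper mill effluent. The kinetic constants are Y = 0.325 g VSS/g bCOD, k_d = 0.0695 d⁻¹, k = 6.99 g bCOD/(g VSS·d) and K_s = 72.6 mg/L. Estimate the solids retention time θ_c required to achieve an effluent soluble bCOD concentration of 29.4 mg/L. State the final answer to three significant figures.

At the target effluent, Y k S/(K_s+S) = 0.325×6.99×29.4/102.0 = 0.6548 d⁻¹.
Then 1/θ_c = μ − k_d = 0.6548 − 0.0695 = 0.5853 d⁻¹, giving θ_c = 1.709 d.

θ_c ≈ 1.71 d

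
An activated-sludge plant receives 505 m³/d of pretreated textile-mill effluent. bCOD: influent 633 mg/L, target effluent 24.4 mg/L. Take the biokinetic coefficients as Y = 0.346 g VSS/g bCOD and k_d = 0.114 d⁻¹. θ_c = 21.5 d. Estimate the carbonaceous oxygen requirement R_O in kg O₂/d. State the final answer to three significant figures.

The observed yield is Y_obs = Y/(1 + k_d·θ_c) = 0.346 / (1 + 0.114 × 21.5) = 0.346 / 3.451 = 0.1003 g VSS per g bCOD removed.
Q·(S₀ − S) = 505 × (633 − 24.4) × 10⁻³ = 307.3 kg/d removed.
Biomass synthesised: P_X = Y_obs × 307.3 = 30.81 kg VSS/d.
R_O = Q·(S₀ − S) − 1.42·P_X = 307.3 − 1.42 × 30.81 = 263.6 kg O₂/d.

R_O ≈ 264 kg O₂/d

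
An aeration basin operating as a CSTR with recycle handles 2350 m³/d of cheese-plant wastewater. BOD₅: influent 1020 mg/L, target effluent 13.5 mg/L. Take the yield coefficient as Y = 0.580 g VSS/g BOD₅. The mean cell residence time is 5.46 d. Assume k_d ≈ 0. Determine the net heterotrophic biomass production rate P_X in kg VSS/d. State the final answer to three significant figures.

With endogenous decay neglected, the observed yield equals the true yield: Y_obs = Y = 0.580 g VSS/g BOD₅.
ΔS = 1020 − 13.5 = 1006 mg/L, so the substrate removal rate is 2350 × 1006/1000 = 2365 kg BOD₅/d.
So the net sludge growth is P_X = 0.5800 × 2365 = 1372 kg VSS/d.

P_X ≈ 1370 kg VSS/d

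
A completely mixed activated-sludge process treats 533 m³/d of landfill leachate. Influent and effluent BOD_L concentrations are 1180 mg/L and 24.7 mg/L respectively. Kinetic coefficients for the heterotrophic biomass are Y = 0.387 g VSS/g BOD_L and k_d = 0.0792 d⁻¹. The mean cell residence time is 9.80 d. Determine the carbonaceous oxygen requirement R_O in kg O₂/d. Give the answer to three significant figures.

R_O ≈ 425 kg O₂/d

Correct the yield for decay: Y_obs = Y/(1 + k_d θ_c) = 0.387 / (1 + 0.0792 × 9.80) = 0.387 / 1.776 = 0.2179.
ΔS = 1180 − 24.7 = 1155 mg/L, so the substrate removal rate is 533 × 1155/1000 = 615.8 kg BOD_L/d.
P_X = Y_obs·Q·(S₀ − S) = 0.2179 × 615.8 = 134.2 kg VSS/d.
R_O = Q·ΔS − 1.42 P_X = 615.8 − 190.5 = 425.3 kg O₂/d.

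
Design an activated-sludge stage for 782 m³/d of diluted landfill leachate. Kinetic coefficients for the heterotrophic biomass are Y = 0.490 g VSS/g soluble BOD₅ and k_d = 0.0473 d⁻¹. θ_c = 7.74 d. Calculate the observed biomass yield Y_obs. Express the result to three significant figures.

The observed yield is Y_obs = Y/(1 + k_d·θ_c) = 0.490 / (1 + 0.0473 × 7.74) = 0.490 / 1.366 = 0.3587 g VSS per g soluble BOD₅ removed.

Y_obs ≈ 0.359 g VSS/g soluble BOD₅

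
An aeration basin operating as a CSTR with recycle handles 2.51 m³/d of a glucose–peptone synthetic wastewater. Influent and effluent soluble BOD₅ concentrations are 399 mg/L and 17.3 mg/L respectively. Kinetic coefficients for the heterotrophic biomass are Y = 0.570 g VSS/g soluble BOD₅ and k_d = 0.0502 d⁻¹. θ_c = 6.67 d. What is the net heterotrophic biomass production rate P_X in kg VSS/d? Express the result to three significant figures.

Y_obs = Y / (1 + k_d θ_c) = 0.570 / (1 + 0.0502 × 6.67) = 0.570 / 1.335 = 0.4270.
ΔS = 399 − 17.3 = 381.7 mg/L, so the substrate removal rate is 2.51 × 381.7/1000 = 0.9581 kg soluble BOD₅/d.
So the net sludge growth is P_X = 0.4270 × 0.9581 = 0.4091 kg VSS/d.

P_X ≈ 0.409 kg VSS/d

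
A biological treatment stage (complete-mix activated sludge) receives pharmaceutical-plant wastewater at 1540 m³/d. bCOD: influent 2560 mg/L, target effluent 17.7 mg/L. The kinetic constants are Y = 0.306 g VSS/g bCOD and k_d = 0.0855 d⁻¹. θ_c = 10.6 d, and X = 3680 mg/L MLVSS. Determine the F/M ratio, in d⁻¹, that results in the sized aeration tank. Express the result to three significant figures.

Steady-state biomass mass balance: V·X·(1 + k_d·θ_c) = Y·Q·(S₀ − S)·θ_c, so V = 0.306 × 1540 × (2560 − 17.7) × 10.6 / [3680 × (1 + 0.0855 × 10.6)] = 1.27×10^7 / 7015 = 1810 m³.
F/M = Q·S₀ / (V·X) = 1540 × 2560 / (1810 × 3680) = 0.5918 g bCOD·(g VSS·d)⁻¹.

F/M ≈ 0.592 d⁻¹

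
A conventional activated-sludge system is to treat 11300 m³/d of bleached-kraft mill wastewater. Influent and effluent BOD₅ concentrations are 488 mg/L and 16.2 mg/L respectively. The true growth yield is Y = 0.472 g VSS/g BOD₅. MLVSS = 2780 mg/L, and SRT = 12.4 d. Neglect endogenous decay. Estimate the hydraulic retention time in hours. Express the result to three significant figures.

With k_d = 0 the design equation reduces to V = Y Q (S₀−S) θ_c / X = 0.472 × 11300 × (488 − 16.2) × 12.4 / 2780 = 11224 m³.
τ = V/Q = 11224/11300 = 0.9933 d, or 23.84 h.

τ ≈ 23.8 h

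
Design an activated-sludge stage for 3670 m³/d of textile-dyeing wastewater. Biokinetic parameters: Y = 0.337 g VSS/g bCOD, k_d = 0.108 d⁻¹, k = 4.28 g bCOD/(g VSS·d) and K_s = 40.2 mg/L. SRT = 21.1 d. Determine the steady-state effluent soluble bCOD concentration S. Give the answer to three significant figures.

S ≈ 4.85 mg/L

For a completely mixed reactor with recycle the Lawrence–McCarty relation gives S = K_s·(1 + k_d·θ_c) / [θ_c·(Y·k − k_d) − 1] = 40.2 × (1 + 0.108 × 21.1) / [21.1 × (0.337 × 4.28 − 0.108) − 1] = 131.8 / 27.15 = 4.854 mg/L.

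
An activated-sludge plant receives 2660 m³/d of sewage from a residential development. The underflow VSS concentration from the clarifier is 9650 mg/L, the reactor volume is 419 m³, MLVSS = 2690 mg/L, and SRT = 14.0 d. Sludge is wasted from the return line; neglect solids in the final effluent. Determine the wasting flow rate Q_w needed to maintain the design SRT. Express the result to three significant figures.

Wasting from the return line (neglecting effluent solids): Q_w = V·X / (θ_c·X_r) = 419.0 × 2690 / (14.0 × 9650) = 8.343 m³/d.

Q_w ≈ 8.34 m³/d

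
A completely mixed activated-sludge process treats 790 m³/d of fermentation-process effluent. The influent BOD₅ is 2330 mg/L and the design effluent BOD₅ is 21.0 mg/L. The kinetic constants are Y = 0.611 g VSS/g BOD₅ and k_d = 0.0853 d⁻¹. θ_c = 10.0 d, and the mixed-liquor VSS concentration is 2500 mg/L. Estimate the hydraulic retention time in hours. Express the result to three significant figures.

From the SRT design equation V = Y Q (S₀−S) θ_c / [X (1 + k_d θ_c)] = 0.611 × 790 × (2330 − 21.0) × 10.0 / [2500 × (1 + 0.0853 × 10.0)] = 1.11×10^7 / 4632 = 2406 m³.
HRT = V/Q = 2406 m³ / 790 m³·d⁻¹ = 3.045 d × 24 = 73.09 h.

τ ≈ 73.1 h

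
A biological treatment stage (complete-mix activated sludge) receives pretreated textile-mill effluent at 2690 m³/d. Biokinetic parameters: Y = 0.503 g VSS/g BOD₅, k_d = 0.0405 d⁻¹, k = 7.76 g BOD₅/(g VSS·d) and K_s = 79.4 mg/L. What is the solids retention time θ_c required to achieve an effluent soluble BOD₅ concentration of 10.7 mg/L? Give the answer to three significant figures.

At the target effluent, Y k S/(K_s+S) = 0.503×7.76×10.7/90.10 = 0.4635 d⁻¹.
1/θ_c = 0.4635 − 0.0405 = 0.4230 d⁻¹, so θ_c = 2.364 d.

θ_c ≈ 2.36 d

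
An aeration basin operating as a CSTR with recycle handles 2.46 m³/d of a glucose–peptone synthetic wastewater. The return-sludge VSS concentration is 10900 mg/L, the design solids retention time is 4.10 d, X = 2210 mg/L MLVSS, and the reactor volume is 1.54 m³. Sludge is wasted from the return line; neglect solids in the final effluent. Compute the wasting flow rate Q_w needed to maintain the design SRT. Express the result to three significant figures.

Wasting from the return line (neglecting effluent solids): Q_w = V·X / (θ_c·X_r) = 1.540 × 2210 / (4.10 × 10900) = 0.07616 m³/d.

Q_w ≈ 0.0762 m³/d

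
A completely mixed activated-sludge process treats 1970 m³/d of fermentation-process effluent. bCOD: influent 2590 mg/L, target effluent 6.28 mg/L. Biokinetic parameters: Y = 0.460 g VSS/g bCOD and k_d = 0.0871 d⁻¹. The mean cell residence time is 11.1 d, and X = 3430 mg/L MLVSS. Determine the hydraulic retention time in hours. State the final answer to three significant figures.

τ ≈ 46.9 h

From the SRT design equation V = Y Q (S₀−S) θ_c / [X (1 + k_d θ_c)] = 0.460 × 1970 × (2590 − 6.28) × 11.1 / [3430 × (1 + 0.0871 × 11.1)] = 2.6×10^7 / 6746 = 3852 m³.
Hydraulic retention time τ = V/Q = 3852 / 1970 = 1.956 d = 46.93 h.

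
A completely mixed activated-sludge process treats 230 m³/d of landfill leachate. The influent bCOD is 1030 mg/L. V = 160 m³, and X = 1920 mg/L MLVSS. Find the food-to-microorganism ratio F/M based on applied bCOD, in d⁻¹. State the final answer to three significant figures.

F/M ≈ 0.771 d⁻¹

Food-to-microorganism ratio F/M = Q S₀ / (V X) = 230 × 1030 / (160.0 × 1920) = 0.7712 d⁻¹.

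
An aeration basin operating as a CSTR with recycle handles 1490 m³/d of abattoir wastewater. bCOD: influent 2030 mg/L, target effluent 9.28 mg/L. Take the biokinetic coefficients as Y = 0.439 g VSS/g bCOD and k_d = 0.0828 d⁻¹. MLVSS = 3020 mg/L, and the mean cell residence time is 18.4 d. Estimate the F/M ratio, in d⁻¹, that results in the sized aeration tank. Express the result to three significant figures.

F/M ≈ 0.314 d⁻¹

Steady-state biomass mass balance: V·X·(1 + k_d·θ_c) = Y·Q·(S₀ − S)·θ_c, so V = 0.439 × 1490 × (2030 − 9.28) × 18.4 / [3020 × (1 + 0.0828 × 18.4)] = 2.43×10^7 / 7621 = 3191 m³.
F/M = applied load / biomass = Q·S₀/(V·X) = 1490 × 2030 / (3191 × 3020) = 0.3138 d⁻¹.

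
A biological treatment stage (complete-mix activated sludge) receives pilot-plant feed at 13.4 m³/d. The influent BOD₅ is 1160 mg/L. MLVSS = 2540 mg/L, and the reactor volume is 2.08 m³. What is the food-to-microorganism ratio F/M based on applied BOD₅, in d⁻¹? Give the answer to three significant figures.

Food-to-microorganism ratio F/M = Q S₀ / (V X) = 13.4 × 1160 / (2.080 × 2540) = 2.942 d⁻¹.

F/M ≈ 2.94 d⁻¹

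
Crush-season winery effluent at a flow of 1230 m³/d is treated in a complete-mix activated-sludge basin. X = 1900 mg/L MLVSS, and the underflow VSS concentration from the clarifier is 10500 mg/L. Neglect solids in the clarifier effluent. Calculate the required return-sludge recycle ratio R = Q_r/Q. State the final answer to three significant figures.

R = Q_r/Q = X/(X_r − X) = 1900 / (10500 − 1900) = 0.2209.

R ≈ 0.221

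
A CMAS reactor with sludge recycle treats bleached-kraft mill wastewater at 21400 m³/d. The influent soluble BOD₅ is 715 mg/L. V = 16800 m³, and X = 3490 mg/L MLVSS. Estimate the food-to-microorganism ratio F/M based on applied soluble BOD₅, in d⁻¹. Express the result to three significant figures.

F/M = applied load / biomass = Q·S₀/(V·X) = 21400 × 715 / (16800 × 3490) = 0.2610 d⁻¹.

F/M ≈ 0.261 d⁻¹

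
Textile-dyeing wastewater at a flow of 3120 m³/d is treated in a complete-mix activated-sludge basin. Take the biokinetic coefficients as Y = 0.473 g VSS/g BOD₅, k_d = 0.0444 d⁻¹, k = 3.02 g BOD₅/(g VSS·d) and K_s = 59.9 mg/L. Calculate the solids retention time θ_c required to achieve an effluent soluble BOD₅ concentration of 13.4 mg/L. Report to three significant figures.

θ_c ≈ 4.61 d

From 1/θ_c = Y·k·S/(K_s + S) − k_d: Y·k·S/(K_s+S) = 0.473 × 3.02 × 13.4 / (59.9 + 13.4) = 0.2611 d⁻¹.
1/θ_c = 0.2611 − 0.0444 = 0.2167 d⁻¹, so θ_c = 4.614 d.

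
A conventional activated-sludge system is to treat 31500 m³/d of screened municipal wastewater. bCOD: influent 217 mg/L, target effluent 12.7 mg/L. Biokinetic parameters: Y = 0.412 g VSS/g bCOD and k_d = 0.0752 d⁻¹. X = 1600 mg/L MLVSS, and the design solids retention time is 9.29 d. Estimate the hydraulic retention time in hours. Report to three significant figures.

Rearranging the biomass balance for a CMAS with decay, V = Y·Q·ΔS·θ_c / [X·(1+k_d θ_c)] = 0.412 × 31500 × (217 − 12.7) × 9.29 / [1600 × (1 + 0.0752 × 9.29)] = 2.46×10^7 / 2718 = 9063 m³.
Hydraulic retention time τ = V/Q = 9063 / 31500 = 0.2877 d = 6.905 h.

τ ≈ 6.91 h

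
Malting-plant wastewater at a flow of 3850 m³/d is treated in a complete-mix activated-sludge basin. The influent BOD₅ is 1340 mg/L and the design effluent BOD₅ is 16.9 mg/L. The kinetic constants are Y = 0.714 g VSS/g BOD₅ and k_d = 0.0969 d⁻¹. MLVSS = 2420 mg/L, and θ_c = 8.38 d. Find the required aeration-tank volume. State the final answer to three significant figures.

From the SRT design equation V = Y Q (S₀−S) θ_c / [X (1 + k_d θ_c)] = 0.714 × 3850 × (1340 − 16.9) × 8.38 / [2420 × (1 + 0.0969 × 8.38)] = 3.05×10^7 / 4385 = 6951 m³.

V ≈ 6950 m³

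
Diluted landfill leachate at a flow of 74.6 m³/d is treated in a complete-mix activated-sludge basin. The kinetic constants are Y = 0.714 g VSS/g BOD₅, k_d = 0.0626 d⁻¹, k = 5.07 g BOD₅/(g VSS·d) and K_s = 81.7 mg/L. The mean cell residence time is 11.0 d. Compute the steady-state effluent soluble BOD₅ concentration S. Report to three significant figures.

S ≈ 3.62 mg/L

Effluent substrate depends only on kinetics and SRT: S = K_s(1 + k_d θ_c) / [θ_c(Yk − k_d) − 1] = 81.7 × (1 + 0.0626 × 11.0) / [11.0 × (0.714 × 5.07 − 0.0626) − 1] = 138.0 / 38.13 = 3.618 mg/L.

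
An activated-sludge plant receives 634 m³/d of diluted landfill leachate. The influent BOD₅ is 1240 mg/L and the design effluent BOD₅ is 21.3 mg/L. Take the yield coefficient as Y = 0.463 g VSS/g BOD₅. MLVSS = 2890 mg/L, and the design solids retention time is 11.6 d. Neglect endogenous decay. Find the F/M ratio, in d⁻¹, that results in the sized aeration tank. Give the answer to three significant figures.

F/M ≈ 0.189 d⁻¹

V·X = Y·Q·ΔS·θ_c gives V = 0.463 × 634 × (1240 − 21.3) × 11.6 / 2890 = 1436 m³.
F/M = applied load / biomass = Q·S₀/(V·X) = 634 × 1240 / (1436 × 2890) = 0.1894 d⁻¹.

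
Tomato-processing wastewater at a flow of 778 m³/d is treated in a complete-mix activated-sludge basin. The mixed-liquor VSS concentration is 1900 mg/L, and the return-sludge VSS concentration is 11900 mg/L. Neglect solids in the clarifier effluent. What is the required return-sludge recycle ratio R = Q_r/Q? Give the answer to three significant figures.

R = Q_r/Q = X/(X_r − X) = 1900 / (11900 − 1900) = 0.1900.

R ≈ 0.190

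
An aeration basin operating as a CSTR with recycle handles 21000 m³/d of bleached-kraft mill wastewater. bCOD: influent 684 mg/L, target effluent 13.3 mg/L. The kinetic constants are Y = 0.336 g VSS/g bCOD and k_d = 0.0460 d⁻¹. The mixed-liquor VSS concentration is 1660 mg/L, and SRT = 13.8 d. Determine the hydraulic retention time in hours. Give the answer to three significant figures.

τ ≈ 27.5 h

Steady-state biomass mass balance: V·X·(1 + k_d·θ_c) = Y·Q·(S₀ − S)·θ_c, so V = 0.336 × 21000 × (684 − 13.3) × 13.8 / [1660 × (1 + 0.0460 × 13.8)] = 6.53×10^7 / 2714 = 24065 m³.
HRT = V/Q = 24065 m³ / 21000 m³·d⁻¹ = 1.146 d × 24 = 27.50 h.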